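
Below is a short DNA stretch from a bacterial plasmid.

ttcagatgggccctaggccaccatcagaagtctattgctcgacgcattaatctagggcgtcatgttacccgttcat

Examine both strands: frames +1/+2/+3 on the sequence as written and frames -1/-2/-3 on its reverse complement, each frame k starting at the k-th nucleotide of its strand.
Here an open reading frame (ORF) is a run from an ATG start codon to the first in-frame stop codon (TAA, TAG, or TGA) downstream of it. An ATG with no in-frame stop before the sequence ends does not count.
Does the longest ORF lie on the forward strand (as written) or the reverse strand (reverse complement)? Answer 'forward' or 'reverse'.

forward

Reverse complement (5'→3'): ATGAACGGGTAACATGACGCCCTAGATTAATGCGTCGAGCAATAGACTTCTGATGGTGGCCTAGGGCCCATCTGAA
Frame +1: TTC AGA TGG GCC CTA GGC CAC CAT CAG AAG TCT ATT GCT CGA CGC ATT AAT CTA GGG CGT CAT GTT ACC CGT TCA — no ATG→stop ORF.
Frame +2: TCA GAT GGG CCC TAG GCC ACC ATC AGA AGT CTA TTG CTC GAC GCA TTA ATC TAG GGC GTC ATG TTA CCC GTT CAT — no ATG→stop ORF.
Frame +3: CAG ATG GGC CCT AGG CCA CCA TCA GAA GTC TAT TGC TCG ACG CAT TAA TCT AGG GCG TCA TGT TAC CCG TTC — ATG at 6, stop TAA at 48 → 45 nt.
Frame -1: ATG AAC GGG TAA CAT GAC GCC CTA GAT TAA TGC GTC GAG CAA TAG ACT TCT GAT GGT GGC CTA GGG CCC ATC TGA — ATG at 1, stop TAA at 10 → 12 nt.
Frame -2: TGA ACG GGT AAC ATG ACG CCC TAG ATT AAT GCG TCG AGC AAT AGA CTT CTG ATG GTG GCC TAG GGC CCA TCT GAA — ATG at 14, stop TAG at 23 → 12 nt; ATG at 53, stop TAG at 62 → 12 nt.
Frame -3: GAA CGG GTA ACA TGA CGC CCT AGA TTA ATG CGT CGA GCA ATA GAC TTC TGA TGG TGG CCT AGG GCC CAT CTG — ATG at 30, stop TGA at 51 → 24 nt.
Forward-strand max 45 nt; reverse-strand max 24 nt. The forward strand has the longer ORF.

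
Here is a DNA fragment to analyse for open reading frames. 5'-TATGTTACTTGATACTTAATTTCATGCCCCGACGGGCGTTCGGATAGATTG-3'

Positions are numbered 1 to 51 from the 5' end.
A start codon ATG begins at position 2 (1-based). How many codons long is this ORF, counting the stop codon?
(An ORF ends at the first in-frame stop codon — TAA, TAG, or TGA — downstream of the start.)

Codons from position 2: ATG (2–4), TTA (5–7), CTT (8–10), GAT (11–13), ACT (14–16), TAA (17–19).
TAA is the first in-frame stop; that's 6 codons including the stop.

6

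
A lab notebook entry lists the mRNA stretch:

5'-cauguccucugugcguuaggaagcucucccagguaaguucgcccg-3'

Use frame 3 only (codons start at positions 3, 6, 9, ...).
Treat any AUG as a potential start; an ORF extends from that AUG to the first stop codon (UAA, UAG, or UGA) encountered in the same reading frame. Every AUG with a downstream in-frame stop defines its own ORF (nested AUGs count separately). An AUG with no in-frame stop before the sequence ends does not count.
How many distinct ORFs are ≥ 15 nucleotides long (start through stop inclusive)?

0

Frame 3: UGU CCU CUG UGC GUU AGG AAG CUC UCC CAG GUA AGU UCG CCC — no AUG→stop ORF.
No ORF reaches 15 nucleotides. Count = 0.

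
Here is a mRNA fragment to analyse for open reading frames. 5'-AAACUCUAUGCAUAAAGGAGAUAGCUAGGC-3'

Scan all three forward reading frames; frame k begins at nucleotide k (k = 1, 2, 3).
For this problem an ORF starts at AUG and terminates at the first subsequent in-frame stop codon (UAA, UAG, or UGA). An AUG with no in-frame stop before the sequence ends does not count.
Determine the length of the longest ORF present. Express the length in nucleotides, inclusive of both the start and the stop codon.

Frame 1: AAA CUC UAU GCA UAA AGG AGA UAG CUA GGC — no AUG→stop ORF.
Frame 2: AAC UCU AUG CAU AAA GGA GAU AGC UAG — AUG at 8, stop UAG at 26 → 21 nt.
Frame 3: ACU CUA UGC AUA AAG GAG AUA GCU AGG — no AUG→stop ORF.
Longest: frame 2, positions 8–28, 21 nt = 7 codons = 6 aa. → 21 nucleotides.

21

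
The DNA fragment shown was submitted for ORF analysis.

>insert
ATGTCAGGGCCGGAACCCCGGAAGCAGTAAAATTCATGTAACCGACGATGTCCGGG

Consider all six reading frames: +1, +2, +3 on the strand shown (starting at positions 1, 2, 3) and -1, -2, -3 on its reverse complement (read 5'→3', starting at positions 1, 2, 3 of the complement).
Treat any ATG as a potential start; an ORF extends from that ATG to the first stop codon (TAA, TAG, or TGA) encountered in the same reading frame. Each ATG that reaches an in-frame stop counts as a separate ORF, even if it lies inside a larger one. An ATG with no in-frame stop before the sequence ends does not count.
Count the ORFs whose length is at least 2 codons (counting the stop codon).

2

Reverse complement (5'→3'): CCCGGACATCGTCGGTTACATGAATTTTACTGCTTCCGGGGTTCCGGCCCTGACAT
Frame +1: ATG TCA GGG CCG GAA CCC CGG AAG CAG TAA AAT TCA TGT AAC CGA CGA TGT CCG — ATG at 1, stop TAA at 28 → 30 nt.
Frame +2: TGT CAG GGC CGG AAC CCC GGA AGC AGT AAA ATT CAT GTA ACC GAC GAT GTC CGG — no ATG→stop ORF.
Frame +3: GTC AGG GCC GGA ACC CCG GAA GCA GTA AAA TTC ATG TAA CCG ACG ATG TCC GGG — ATG at 36, stop TAA at 39 → 6 nt.
Frame -1: CCC GGA CAT CGT CGG TTA CAT GAA TTT TAC TGC TTC CGG GGT TCC GGC CCT GAC — no ATG→stop ORF.
Frame -2: CCG GAC ATC GTC GGT TAC ATG AAT TTT ACT GCT TCC GGG GTT CCG GCC CTG ACA — no ATG→stop ORF.
Frame -3: CGG ACA TCG TCG GTT ACA TGA ATT TTA CTG CTT CCG GGG TTC CGG CCC TGA CAT — no ATG→stop ORF.
ORFs ≥ 2 codons: frame +1 1–30 (10 codons), frame +3 36–41 (2 codons). Count = 2.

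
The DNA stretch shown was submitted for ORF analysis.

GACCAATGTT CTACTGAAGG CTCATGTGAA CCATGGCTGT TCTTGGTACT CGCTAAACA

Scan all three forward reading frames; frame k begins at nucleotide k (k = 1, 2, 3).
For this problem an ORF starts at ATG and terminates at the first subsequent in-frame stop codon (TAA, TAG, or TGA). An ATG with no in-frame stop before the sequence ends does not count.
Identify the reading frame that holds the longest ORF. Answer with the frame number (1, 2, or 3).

3

Frame 1: GAC CAA TGT TCT ACT GAA GGC TCA TGT GAA CCA TGG CTG TTC TTG GTA CTC GCT AAA — no ATG→stop ORF.
Frame 2: ACC AAT GTT CTA CTG AAG GCT CAT GTG AAC CAT GGC TGT TCT TGG TAC TCG CTA AAC — no ATG→stop ORF.
Frame 3: CCA ATG TTC TAC TGA AGG CTC ATG TGA ACC ATG GCT GTT CTT GGT ACT CGC TAA ACA — ATG at 6, stop TGA at 15 → 12 nt; ATG at 24, stop TGA at 27 → 6 nt; ATG at 33, stop TAA at 54 → 24 nt.
Longest ORF is 24 nt in frame 3 (positions 33–56).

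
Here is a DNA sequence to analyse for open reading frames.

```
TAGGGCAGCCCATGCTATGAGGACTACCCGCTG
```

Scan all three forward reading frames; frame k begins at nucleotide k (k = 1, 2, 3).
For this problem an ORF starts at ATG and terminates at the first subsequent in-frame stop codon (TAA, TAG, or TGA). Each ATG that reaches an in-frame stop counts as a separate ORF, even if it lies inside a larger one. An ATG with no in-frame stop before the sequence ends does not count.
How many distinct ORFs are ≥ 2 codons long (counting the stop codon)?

1

Frame 1: TAG GGC AGC CCA TGC TAT GAG GAC TAC CCG CTG — no ATG→stop ORF.
Frame 2: AGG GCA GCC CAT GCT ATG AGG ACT ACC CGC — no ATG→stop ORF.
Frame 3: GGG CAG CCC ATG CTA TGA GGA CTA CCC GCT — ATG at 12, stop TGA at 18 → 9 nt.
ORFs ≥ 2 codons: frame 3 12–20 (3 codons). Count = 1.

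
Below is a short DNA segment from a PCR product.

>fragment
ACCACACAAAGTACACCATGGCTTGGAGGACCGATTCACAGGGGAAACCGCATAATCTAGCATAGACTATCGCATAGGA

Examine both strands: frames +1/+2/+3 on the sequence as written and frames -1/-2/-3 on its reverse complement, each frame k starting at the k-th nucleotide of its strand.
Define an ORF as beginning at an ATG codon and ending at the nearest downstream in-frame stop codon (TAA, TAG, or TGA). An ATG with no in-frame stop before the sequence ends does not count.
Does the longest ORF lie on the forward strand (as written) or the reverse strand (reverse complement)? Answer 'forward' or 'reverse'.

forward

Reverse complement (5'→3'): TCCTATGCGATAGTCTATGCTAGATTATGCGGTTTCCCCTGTGAATCGGTCCTCCAAGCCATGGTGTACTTTGTGTGGT
Frame +1: ACC ACA CAA AGT ACA CCA TGG CTT GGA GGA CCG ATT CAC AGG GGA AAC CGC ATA ATC TAG CAT AGA CTA TCG CAT AGG — no ATG→stop ORF.
Frame +2: CCA CAC AAA GTA CAC CAT GGC TTG GAG GAC CGA TTC ACA GGG GAA ACC GCA TAA TCT AGC ATA GAC TAT CGC ATA GGA — no ATG→stop ORF.
Frame +3: CAC ACA AAG TAC ACC ATG GCT TGG AGG ACC GAT TCA CAG GGG AAA CCG CAT AAT CTA GCA TAG ACT ATC GCA TAG — ATG at 18, stop TAG at 63 → 48 nt.
Frame -1: TCC TAT GCG ATA GTC TAT GCT AGA TTA TGC GGT TTC CCC TGT GAA TCG GTC CTC CAA GCC ATG GTG TAC TTT GTG TGG — no ATG→stop ORF.
Frame -2: CCT ATG CGA TAG TCT ATG CTA GAT TAT GCG GTT TCC CCT GTG AAT CGG TCC TCC AAG CCA TGG TGT ACT TTG TGT GGT — ATG at 5, stop TAG at 11 → 9 nt.
Frame -3: CTA TGC GAT AGT CTA TGC TAG ATT ATG CGG TTT CCC CTG TGA ATC GGT CCT CCA AGC CAT GGT GTA CTT TGT GTG — ATG at 27, stop TGA at 42 → 18 nt.
Forward-strand max 48 nt; reverse-strand max 18 nt. The forward strand has the longer ORF.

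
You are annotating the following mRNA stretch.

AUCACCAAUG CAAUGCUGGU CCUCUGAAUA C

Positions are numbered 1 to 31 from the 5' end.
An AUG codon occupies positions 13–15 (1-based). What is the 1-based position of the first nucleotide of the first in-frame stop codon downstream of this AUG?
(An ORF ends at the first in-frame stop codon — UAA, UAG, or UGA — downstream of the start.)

Codons from position 13: AUG (13–15), CUG (16–18), GUC (19–21), CUC (22–24), UGA (25–27).
UGA is a stop codon; it begins at position 25.

25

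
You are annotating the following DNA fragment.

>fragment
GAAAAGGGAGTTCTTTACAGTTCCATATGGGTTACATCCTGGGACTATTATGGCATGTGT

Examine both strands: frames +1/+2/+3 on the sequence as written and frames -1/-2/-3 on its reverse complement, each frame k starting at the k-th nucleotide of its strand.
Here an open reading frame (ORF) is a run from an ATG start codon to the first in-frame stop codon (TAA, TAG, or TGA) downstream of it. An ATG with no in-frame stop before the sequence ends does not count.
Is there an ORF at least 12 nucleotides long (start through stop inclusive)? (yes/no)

yes

Reverse complement (5'→3'): ACACATGCCATAATAGTCCCAGGATGTAACCCATATGGAACTGTAAAGAACTCCCTTTTC
Frame +1: GAA AAG GGA GTT CTT TAC AGT TCC ATA TGG GTT ACA TCC TGG GAC TAT TAT GGC ATG TGT — no ATG→stop ORF.
Frame +2: AAA AGG GAG TTC TTT ACA GTT CCA TAT GGG TTA CAT CCT GGG ACT ATT ATG GCA TGT — no ATG→stop ORF.
Frame +3: AAA GGG AGT TCT TTA CAG TTC CAT ATG GGT TAC ATC CTG GGA CTA TTA TGG CAT GTG — no ATG→stop ORF.
Frame -1: ACA CAT GCC ATA ATA GTC CCA GGA TGT AAC CCA TAT GGA ACT GTA AAG AAC TCC CTT TTC — no ATG→stop ORF.
Frame -2: CAC ATG CCA TAA TAG TCC CAG GAT GTA ACC CAT ATG GAA CTG TAA AGA ACT CCC TTT — ATG at 5, stop TAA at 11 → 9 nt; ATG at 35, stop TAA at 44 → 12 nt.
Frame -3: ACA TGC CAT AAT AGT CCC AGG ATG TAA CCC ATA TGG AAC TGT AAA GAA CTC CCT TTT — ATG at 24, stop TAA at 27 → 6 nt.
Frame -2 has an ORF of 12 nucleotides (positions 35–46) ≥ 12, so yes.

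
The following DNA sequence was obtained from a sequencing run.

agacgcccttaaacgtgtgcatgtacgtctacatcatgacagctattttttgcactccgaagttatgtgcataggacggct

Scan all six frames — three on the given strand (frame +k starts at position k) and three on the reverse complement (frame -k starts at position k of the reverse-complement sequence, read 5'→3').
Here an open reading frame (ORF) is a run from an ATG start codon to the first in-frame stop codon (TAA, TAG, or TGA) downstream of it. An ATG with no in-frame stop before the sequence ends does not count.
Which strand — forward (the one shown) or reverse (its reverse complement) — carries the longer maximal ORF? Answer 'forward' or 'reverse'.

Reverse complement (5'→3'): AGCCGTCCTATGCACATAACTTCGGAGTGCAAAAAATAGCTGTCATGATGTAGACGTACATGCACACGTTTAAGGGCGTCT
Frame +1: AGA CGC CCT TAA ACG TGT GCA TGT ACG TCT ACA TCA TGA CAG CTA TTT TTT GCA CTC CGA AGT TAT GTG CAT AGG ACG GCT — no ATG→stop ORF.
Frame +2: GAC GCC CTT AAA CGT GTG CAT GTA CGT CTA CAT CAT GAC AGC TAT TTT TTG CAC TCC GAA GTT ATG TGC ATA GGA CGG — no ATG→stop ORF.
Frame +3: ACG CCC TTA AAC GTG TGC ATG TAC GTC TAC ATC ATG ACA GCT ATT TTT TGC ACT CCG AAG TTA TGT GCA TAG GAC GGC — ATG at 21, stop TAG at 72 → 54 nt; ATG at 36, stop TAG at 72 → 39 nt.
Frame -1: AGC CGT CCT ATG CAC ATA ACT TCG GAG TGC AAA AAA TAG CTG TCA TGA TGT AGA CGT ACA TGC ACA CGT TTA AGG GCG TCT — ATG at 10, stop TAG at 37 → 30 nt.
Frame -2: GCC GTC CTA TGC ACA TAA CTT CGG AGT GCA AAA AAT AGC TGT CAT GAT GTA GAC GTA CAT GCA CAC GTT TAA GGG CGT — no ATG→stop ORF.
Frame -3: CCG TCC TAT GCA CAT AAC TTC GGA GTG CAA AAA ATA GCT GTC ATG ATG TAG ACG TAC ATG CAC ACG TTT AAG GGC GTC — ATG at 45, stop TAG at 51 → 9 nt; ATG at 48, stop TAG at 51 → 6 nt.
Forward-strand max 54 nt; reverse-strand max 30 nt. The forward strand has the longer ORF.

forward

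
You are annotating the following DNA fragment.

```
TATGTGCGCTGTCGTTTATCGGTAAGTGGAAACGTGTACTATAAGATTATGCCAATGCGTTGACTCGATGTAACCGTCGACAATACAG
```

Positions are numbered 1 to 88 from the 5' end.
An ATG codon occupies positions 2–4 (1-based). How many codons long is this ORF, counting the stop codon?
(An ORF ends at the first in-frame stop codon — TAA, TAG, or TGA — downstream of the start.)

8

Codons from position 2: ATG (2–4), TGC (5–7), GCT (8–10), GTC (11–13), GTT (14–16), TAT (17–19), CGG (20–22), TAA (23–25).
TAA is the first in-frame stop; that's 8 codons including the stop.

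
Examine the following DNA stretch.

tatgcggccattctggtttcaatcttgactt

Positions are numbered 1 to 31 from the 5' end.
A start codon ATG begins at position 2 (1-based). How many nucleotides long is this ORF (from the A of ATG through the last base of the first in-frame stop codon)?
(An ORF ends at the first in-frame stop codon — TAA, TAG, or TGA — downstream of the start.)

27

Codons from position 2: ATG (2–4), CGG (5–7), CCA (8–10), TTC (11–13), TGG (14–16), TTT (17–19), CAA (20–22), TCT (23–25), TGA (26–28).
TGA is the first in-frame stop; ORF spans 2–28, 27 nucleotides.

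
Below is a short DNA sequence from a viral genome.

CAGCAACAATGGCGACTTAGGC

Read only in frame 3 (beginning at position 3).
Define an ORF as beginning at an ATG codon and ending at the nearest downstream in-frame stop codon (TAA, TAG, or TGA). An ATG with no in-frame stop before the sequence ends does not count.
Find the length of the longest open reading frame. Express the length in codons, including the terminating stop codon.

Frame 3: GCA ACA ATG GCG ACT TAG — ATG at 9, stop TAG at 18 → 12 nt.
Longest: frame 3, positions 9–20, 12 nt = 4 codons = 3 aa. → 4 codons.

4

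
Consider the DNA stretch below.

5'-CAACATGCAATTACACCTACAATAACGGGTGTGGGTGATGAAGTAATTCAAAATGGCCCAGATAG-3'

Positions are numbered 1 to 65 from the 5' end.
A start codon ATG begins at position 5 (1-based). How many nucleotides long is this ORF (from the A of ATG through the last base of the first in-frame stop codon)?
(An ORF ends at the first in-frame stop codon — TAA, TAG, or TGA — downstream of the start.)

Codons from position 5: ATG (5–7), CAA (8–10), TTA (11–13), CAC (14–16), CTA (17–19), CAA (20–22), TAA (23–25).
TAA is the first in-frame stop; ORF spans 5–25, 21 nucleotides.

21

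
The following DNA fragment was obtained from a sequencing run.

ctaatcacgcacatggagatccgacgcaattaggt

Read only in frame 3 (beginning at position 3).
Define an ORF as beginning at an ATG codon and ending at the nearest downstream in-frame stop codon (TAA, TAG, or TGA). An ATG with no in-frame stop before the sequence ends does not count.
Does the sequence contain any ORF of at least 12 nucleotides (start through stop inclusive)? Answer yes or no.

Frame 3: AAT CAC GCA CAT GGA GAT CCG ACG CAA TTA GGT — no ATG→stop ORF.
Largest ORF found is 0 nucleotides < 12, so no.

no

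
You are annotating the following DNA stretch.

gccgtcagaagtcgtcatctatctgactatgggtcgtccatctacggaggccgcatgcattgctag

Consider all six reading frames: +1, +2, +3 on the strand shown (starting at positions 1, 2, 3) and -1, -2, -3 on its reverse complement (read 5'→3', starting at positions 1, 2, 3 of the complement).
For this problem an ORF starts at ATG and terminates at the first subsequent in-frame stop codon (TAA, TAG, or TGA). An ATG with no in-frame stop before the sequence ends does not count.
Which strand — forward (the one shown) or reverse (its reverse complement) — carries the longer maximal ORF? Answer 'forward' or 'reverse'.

reverse

Reverse complement (5'→3'): CTAGCAATGCATGCGGCCTCCGTAGATGGACGACCCATAGTCAGATAGATGACGACTTCTGACGGC
Frame +1: GCC GTC AGA AGT CGT CAT CTA TCT GAC TAT GGG TCG TCC ATC TAC GGA GGC CGC ATG CAT TGC TAG — ATG at 55, stop TAG at 64 → 12 nt.
Frame +2: CCG TCA GAA GTC GTC ATC TAT CTG ACT ATG GGT CGT CCA TCT ACG GAG GCC GCA TGC ATT GCT — no ATG→stop ORF.
Frame +3: CGT CAG AAG TCG TCA TCT ATC TGA CTA TGG GTC GTC CAT CTA CGG AGG CCG CAT GCA TTG CTA — no ATG→stop ORF.
Frame -1: CTA GCA ATG CAT GCG GCC TCC GTA GAT GGA CGA CCC ATA GTC AGA TAG ATG ACG ACT TCT GAC GGC — ATG at 7, stop TAG at 46 → 42 nt.
Frame -2: TAG CAA TGC ATG CGG CCT CCG TAG ATG GAC GAC CCA TAG TCA GAT AGA TGA CGA CTT CTG ACG — ATG at 11, stop TAG at 23 → 15 nt; ATG at 26, stop TAG at 38 → 15 nt.
Frame -3: AGC AAT GCA TGC GGC CTC CGT AGA TGG ACG ACC CAT AGT CAG ATA GAT GAC GAC TTC TGA CGG — no ATG→stop ORF.
Forward-strand max 12 nt; reverse-strand max 42 nt. The reverse strand has the longer ORF.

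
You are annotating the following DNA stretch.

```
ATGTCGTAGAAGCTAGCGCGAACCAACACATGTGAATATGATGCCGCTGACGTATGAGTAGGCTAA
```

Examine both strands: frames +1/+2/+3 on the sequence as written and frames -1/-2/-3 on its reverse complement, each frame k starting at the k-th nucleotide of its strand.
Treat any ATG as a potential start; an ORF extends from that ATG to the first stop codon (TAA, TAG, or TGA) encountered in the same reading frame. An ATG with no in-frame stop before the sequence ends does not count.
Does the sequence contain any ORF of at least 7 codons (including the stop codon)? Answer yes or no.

Reverse complement (5'→3'): TTAGCCTACTCATACGTCAGCGGCATCATATTCACATGTGTTGGTTCGCGCTAGCTTCTACGACAT
Frame +1: ATG TCG TAG AAG CTA GCG CGA ACC AAC ACA TGT GAA TAT GAT GCC GCT GAC GTA TGA GTA GGC TAA — ATG at 1, stop TAG at 7 → 9 nt.
Frame +2: TGT CGT AGA AGC TAG CGC GAA CCA ACA CAT GTG AAT ATG ATG CCG CTG ACG TAT GAG TAG GCT — ATG at 38, stop TAG at 59 → 24 nt; ATG at 41, stop TAG at 59 → 21 nt.
Frame +3: GTC GTA GAA GCT AGC GCG AAC CAA CAC ATG TGA ATA TGA TGC CGC TGA CGT ATG AGT AGG CTA — ATG at 30, stop TGA at 33 → 6 nt.
Frame -1: TTA GCC TAC TCA TAC GTC AGC GGC ATC ATA TTC ACA TGT GTT GGT TCG CGC TAG CTT CTA CGA CAT — no ATG→stop ORF.
Frame -2: TAG CCT ACT CAT ACG TCA GCG GCA TCA TAT TCA CAT GTG TTG GTT CGC GCT AGC TTC TAC GAC — no ATG→stop ORF.
Frame -3: AGC CTA CTC ATA CGT CAG CGG CAT CAT ATT CAC ATG TGT TGG TTC GCG CTA GCT TCT ACG ACA — no ATG→stop ORF.
Frame +2 has an ORF of 8 codons (positions 38–61) ≥ 7, so yes.

yes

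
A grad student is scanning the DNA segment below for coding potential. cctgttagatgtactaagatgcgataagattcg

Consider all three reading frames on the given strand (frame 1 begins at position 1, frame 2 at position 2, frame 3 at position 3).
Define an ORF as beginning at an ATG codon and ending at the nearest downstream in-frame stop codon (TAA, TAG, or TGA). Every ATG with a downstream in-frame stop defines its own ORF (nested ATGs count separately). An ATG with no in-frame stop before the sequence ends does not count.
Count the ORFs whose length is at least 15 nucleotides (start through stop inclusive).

Frame 1: CCT GTT AGA TGT ACT AAG ATG CGA TAA GAT TCG — ATG at 19, stop TAA at 25 → 9 nt.
Frame 2: CTG TTA GAT GTA CTA AGA TGC GAT AAG ATT — no ATG→stop ORF.
Frame 3: TGT TAG ATG TAC TAA GAT GCG ATA AGA TTC — ATG at 9, stop TAA at 15 → 9 nt.
No ORF reaches 15 nucleotides. Count = 0.

0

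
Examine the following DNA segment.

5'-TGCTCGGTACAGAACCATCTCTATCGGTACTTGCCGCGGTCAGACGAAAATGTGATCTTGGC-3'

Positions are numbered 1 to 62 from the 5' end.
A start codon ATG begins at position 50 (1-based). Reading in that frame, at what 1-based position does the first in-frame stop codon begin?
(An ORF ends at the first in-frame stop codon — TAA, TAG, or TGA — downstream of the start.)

53

Codons from position 50: ATG (50–52), TGA (53–55).
TGA is a stop codon; it begins at position 53.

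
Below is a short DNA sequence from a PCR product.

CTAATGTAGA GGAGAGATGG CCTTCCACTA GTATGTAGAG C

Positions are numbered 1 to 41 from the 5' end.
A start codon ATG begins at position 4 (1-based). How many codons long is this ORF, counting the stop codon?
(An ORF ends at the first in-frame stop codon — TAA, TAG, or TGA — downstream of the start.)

2

Codons from position 4: ATG (4–6), TAG (7–9).
TAG is the first in-frame stop; that's 2 codons including the stop.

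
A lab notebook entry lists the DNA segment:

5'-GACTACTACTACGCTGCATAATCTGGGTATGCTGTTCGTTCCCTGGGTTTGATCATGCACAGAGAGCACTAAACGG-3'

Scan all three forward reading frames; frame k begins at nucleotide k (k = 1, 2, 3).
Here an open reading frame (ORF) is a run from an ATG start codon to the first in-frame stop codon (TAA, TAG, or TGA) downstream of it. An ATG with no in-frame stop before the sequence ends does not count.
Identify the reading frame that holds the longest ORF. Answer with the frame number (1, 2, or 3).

Frame 1: GAC TAC TAC TAC GCT GCA TAA TCT GGG TAT GCT GTT CGT TCC CTG GGT TTG ATC ATG CAC AGA GAG CAC TAA ACG — ATG at 55, stop TAA at 70 → 18 nt.
Frame 2: ACT ACT ACT ACG CTG CAT AAT CTG GGT ATG CTG TTC GTT CCC TGG GTT TGA TCA TGC ACA GAG AGC ACT AAA CGG — ATG at 29, stop TGA at 50 → 24 nt.
Frame 3: CTA CTA CTA CGC TGC ATA ATC TGG GTA TGC TGT TCG TTC CCT GGG TTT GAT CAT GCA CAG AGA GCA CTA AAC — no ATG→stop ORF.
Longest ORF is 24 nt in frame 2 (positions 29–52).

2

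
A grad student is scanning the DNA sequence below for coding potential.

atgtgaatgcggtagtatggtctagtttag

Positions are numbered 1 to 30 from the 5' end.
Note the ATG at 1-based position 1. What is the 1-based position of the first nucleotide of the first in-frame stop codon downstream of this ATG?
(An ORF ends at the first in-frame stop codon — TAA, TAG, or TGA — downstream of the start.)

4

Codons from position 1: ATG (1–3), TGA (4–6).
TGA is a stop codon; it begins at position 4.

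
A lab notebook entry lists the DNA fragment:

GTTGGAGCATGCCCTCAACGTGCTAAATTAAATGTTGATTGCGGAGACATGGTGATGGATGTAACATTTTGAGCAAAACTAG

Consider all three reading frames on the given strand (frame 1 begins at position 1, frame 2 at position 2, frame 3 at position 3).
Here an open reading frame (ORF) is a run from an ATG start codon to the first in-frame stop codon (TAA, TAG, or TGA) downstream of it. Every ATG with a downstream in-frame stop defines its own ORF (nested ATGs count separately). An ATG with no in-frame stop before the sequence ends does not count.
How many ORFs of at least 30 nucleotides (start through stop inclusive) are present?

Frame 1: GTT GGA GCA TGC CCT CAA CGT GCT AAA TTA AAT GTT GAT TGC GGA GAC ATG GTG ATG GAT GTA ACA TTT TGA GCA AAA CTA — ATG at 49, stop TGA at 70 → 24 nt; ATG at 55, stop TGA at 70 → 18 nt.
Frame 2: TTG GAG CAT GCC CTC AAC GTG CTA AAT TAA ATG TTG ATT GCG GAG ACA TGG TGA TGG ATG TAA CAT TTT GAG CAA AAC TAG — ATG at 32, stop TGA at 53 → 24 nt; ATG at 59, stop TAA at 62 → 6 nt.
Frame 3: TGG AGC ATG CCC TCA ACG TGC TAA ATT AAA TGT TGA TTG CGG AGA CAT GGT GAT GGA TGT AAC ATT TTG AGC AAA ACT — ATG at 9, stop TAA at 24 → 18 nt.
No ORF reaches 30 nucleotides. Count = 0.

0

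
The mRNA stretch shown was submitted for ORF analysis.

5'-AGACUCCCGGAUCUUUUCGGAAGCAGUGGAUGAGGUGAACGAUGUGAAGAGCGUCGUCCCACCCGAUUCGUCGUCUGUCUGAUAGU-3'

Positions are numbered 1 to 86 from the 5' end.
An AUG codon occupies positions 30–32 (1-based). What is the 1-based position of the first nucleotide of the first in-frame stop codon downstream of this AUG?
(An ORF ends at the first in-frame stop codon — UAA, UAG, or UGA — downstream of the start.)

36

Codons from position 30: AUG (30–32), AGG (33–35), UGA (36–38).
UGA is a stop codon; it begins at position 36.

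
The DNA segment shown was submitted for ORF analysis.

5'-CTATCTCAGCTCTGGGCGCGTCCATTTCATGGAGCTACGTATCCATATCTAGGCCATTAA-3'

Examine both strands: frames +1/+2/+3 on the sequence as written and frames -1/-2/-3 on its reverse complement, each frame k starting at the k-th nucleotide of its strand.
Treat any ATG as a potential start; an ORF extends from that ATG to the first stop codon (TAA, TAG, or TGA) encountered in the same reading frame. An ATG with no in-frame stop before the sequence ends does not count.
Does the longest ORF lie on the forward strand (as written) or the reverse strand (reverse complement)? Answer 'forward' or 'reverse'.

reverse

Reverse complement (5'→3'): TTAATGGCCTAGATATGGATACGTAGCTCCATGAAATGGACGCGCCCAGAGCTGAGATAG
Frame +1: CTA TCT CAG CTC TGG GCG CGT CCA TTT CAT GGA GCT ACG TAT CCA TAT CTA GGC CAT TAA — no ATG→stop ORF.
Frame +2: TAT CTC AGC TCT GGG CGC GTC CAT TTC ATG GAG CTA CGT ATC CAT ATC TAG GCC ATT — ATG at 29, stop TAG at 50 → 24 nt.
Frame +3: ATC TCA GCT CTG GGC GCG TCC ATT TCA TGG AGC TAC GTA TCC ATA TCT AGG CCA TTA — no ATG→stop ORF.
Frame -1: TTA ATG GCC TAG ATA TGG ATA CGT AGC TCC ATG AAA TGG ACG CGC CCA GAG CTG AGA TAG — ATG at 4, stop TAG at 10 → 9 nt; ATG at 31, stop TAG at 58 → 30 nt.
Frame -2: TAA TGG CCT AGA TAT GGA TAC GTA GCT CCA TGA AAT GGA CGC GCC CAG AGC TGA GAT — no ATG→stop ORF.
Frame -3: AAT GGC CTA GAT ATG GAT ACG TAG CTC CAT GAA ATG GAC GCG CCC AGA GCT GAG ATA — ATG at 15, stop TAG at 24 → 12 nt.
Forward-strand max 24 nt; reverse-strand max 30 nt. The reverse strand has the longer ORF.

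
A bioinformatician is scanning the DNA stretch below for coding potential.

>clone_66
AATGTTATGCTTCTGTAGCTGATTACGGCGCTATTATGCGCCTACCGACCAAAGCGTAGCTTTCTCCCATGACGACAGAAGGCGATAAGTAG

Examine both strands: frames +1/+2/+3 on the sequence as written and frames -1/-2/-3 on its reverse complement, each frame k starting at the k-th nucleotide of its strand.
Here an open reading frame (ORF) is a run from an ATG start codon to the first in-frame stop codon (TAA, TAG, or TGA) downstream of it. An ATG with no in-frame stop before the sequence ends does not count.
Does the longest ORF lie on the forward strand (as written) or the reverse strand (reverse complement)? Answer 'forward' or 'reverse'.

reverse

Reverse complement (5'→3'): CTACTTATCGCCTTCTGTCGTCATGGGAGAAAGCTACGCTTTGGTCGGTAGGCGCATAATAGCGCCGTAATCAGCTACAGAAGCATAACATT
Frame +1: AAT GTT ATG CTT CTG TAG CTG ATT ACG GCG CTA TTA TGC GCC TAC CGA CCA AAG CGT AGC TTT CTC CCA TGA CGA CAG AAG GCG ATA AGT — ATG at 7, stop TAG at 16 → 12 nt.
Frame +2: ATG TTA TGC TTC TGT AGC TGA TTA CGG CGC TAT TAT GCG CCT ACC GAC CAA AGC GTA GCT TTC TCC CAT GAC GAC AGA AGG CGA TAA GTA — ATG at 2, stop TGA at 20 → 21 nt.
Frame +3: TGT TAT GCT TCT GTA GCT GAT TAC GGC GCT ATT ATG CGC CTA CCG ACC AAA GCG TAG CTT TCT CCC ATG ACG ACA GAA GGC GAT AAG TAG — ATG at 36, stop TAG at 57 → 24 nt; ATG at 69, stop TAG at 90 → 24 nt.
Frame -1: CTA CTT ATC GCC TTC TGT CGT CAT GGG AGA AAG CTA CGC TTT GGT CGG TAG GCG CAT AAT AGC GCC GTA ATC AGC TAC AGA AGC ATA ACA — no ATG→stop ORF.
Frame -2: TAC TTA TCG CCT TCT GTC GTC ATG GGA GAA AGC TAC GCT TTG GTC GGT AGG CGC ATA ATA GCG CCG TAA TCA GCT ACA GAA GCA TAA CAT — ATG at 23, stop TAA at 68 → 48 nt.
Frame -3: ACT TAT CGC CTT CTG TCG TCA TGG GAG AAA GCT ACG CTT TGG TCG GTA GGC GCA TAA TAG CGC CGT AAT CAG CTA CAG AAG CAT AAC ATT — no ATG→stop ORF.
Forward-strand max 24 nt; reverse-strand max 48 nt. The reverse strand has the longer ORF.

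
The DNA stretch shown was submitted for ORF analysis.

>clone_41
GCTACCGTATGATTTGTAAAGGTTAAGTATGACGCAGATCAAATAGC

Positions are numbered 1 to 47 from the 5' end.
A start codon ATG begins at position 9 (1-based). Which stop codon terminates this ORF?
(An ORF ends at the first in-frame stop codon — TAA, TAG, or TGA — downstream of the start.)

TAA

Codons from position 9: ATG (9–11), ATT (12–14), TGT (15–17), AAA (18–20), GGT (21–23), TAA (24–26).
The first in-frame stop codon is TAA.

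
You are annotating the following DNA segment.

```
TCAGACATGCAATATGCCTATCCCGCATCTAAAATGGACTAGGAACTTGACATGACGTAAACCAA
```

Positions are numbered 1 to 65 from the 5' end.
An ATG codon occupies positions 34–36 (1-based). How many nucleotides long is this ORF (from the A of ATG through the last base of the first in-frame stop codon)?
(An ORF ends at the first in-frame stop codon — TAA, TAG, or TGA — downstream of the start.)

9

Codons from position 34: ATG (34–36), GAC (37–39), TAG (40–42).
TAG is the first in-frame stop; ORF spans 34–42, 9 nucleotides.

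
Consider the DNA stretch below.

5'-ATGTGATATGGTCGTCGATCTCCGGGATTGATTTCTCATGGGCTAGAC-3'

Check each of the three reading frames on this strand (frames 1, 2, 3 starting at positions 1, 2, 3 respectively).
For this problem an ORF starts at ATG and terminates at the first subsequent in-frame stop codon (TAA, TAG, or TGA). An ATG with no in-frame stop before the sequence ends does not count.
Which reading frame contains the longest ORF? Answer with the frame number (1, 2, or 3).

Frame 1: ATG TGA TAT GGT CGT CGA TCT CCG GGA TTG ATT TCT CAT GGG CTA GAC — ATG at 1, stop TGA at 4 → 6 nt.
Frame 2: TGT GAT ATG GTC GTC GAT CTC CGG GAT TGA TTT CTC ATG GGC TAG — ATG at 8, stop TGA at 29 → 24 nt; ATG at 38, stop TAG at 44 → 9 nt.
Frame 3: GTG ATA TGG TCG TCG ATC TCC GGG ATT GAT TTC TCA TGG GCT AGA — no ATG→stop ORF.
Longest ORF is 24 nt in frame 2 (positions 8–31).

2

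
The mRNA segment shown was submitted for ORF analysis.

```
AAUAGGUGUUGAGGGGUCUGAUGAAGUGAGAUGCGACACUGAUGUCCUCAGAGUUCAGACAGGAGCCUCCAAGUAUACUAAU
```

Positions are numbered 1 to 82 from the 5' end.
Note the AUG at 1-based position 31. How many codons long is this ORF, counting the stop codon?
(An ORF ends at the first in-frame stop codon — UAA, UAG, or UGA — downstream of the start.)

4

Codons from position 31: AUG (31–33), CGA (34–36), CAC (37–39), UGA (40–42).
UGA is the first in-frame stop; that's 4 codons including the stop.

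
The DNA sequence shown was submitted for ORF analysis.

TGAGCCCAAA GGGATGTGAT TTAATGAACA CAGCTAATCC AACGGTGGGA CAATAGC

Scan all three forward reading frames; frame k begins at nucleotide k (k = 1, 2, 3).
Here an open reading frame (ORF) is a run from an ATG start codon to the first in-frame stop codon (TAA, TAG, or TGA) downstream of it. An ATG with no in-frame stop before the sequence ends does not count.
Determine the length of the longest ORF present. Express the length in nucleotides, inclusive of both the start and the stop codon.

Frame 1: TGA GCC CAA AGG GAT GTG ATT TAA TGA ACA CAG CTA ATC CAA CGG TGG GAC AAT AGC — no ATG→stop ORF.
Frame 2: GAG CCC AAA GGG ATG TGA TTT AAT GAA CAC AGC TAA TCC AAC GGT GGG ACA ATA — ATG at 14, stop TGA at 17 → 6 nt.
Frame 3: AGC CCA AAG GGA TGT GAT TTA ATG AAC ACA GCT AAT CCA ACG GTG GGA CAA TAG — ATG at 24, stop TAG at 54 → 33 nt.
Longest: frame 3, positions 24–56, 33 nt = 11 codons = 10 aa. → 33 nucleotides.

33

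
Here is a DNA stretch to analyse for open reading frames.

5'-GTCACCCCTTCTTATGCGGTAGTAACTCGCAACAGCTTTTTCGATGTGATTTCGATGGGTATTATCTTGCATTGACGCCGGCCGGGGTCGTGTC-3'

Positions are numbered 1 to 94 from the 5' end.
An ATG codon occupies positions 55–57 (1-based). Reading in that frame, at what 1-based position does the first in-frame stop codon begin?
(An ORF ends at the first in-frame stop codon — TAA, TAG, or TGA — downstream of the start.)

Codons from position 55: ATG (55–57), GGT (58–60), ATT (61–63), ATC (64–66), TTG (67–69), CAT (70–72), TGA (73–75).
TGA is a stop codon; it begins at position 73.

73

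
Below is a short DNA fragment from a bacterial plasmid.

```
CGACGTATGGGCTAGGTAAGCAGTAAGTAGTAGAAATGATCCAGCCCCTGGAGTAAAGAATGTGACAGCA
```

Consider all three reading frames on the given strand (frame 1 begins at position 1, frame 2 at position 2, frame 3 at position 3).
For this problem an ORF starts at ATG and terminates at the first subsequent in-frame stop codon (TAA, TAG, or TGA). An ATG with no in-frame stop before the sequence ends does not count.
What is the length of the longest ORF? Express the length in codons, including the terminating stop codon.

Frame 1: CGA CGT ATG GGC TAG GTA AGC AGT AAG TAG TAG AAA TGA TCC AGC CCC TGG AGT AAA GAA TGT GAC AGC — ATG at 7, stop TAG at 13 → 9 nt.
Frame 2: GAC GTA TGG GCT AGG TAA GCA GTA AGT AGT AGA AAT GAT CCA GCC CCT GGA GTA AAG AAT GTG ACA GCA — no ATG→stop ORF.
Frame 3: ACG TAT GGG CTA GGT AAG CAG TAA GTA GTA GAA ATG ATC CAG CCC CTG GAG TAA AGA ATG TGA CAG — ATG at 36, stop TAA at 54 → 21 nt; ATG at 60, stop TGA at 63 → 6 nt.
Longest: frame 3, positions 36–56, 21 nt = 7 codons = 6 aa. → 7 codons.

7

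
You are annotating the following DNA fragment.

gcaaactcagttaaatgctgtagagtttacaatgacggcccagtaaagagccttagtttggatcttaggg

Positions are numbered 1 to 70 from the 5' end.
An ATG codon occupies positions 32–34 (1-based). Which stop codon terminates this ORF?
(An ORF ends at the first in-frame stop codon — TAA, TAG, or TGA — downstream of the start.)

TAA

Codons from position 32: ATG (32–34), ACG (35–37), GCC (38–40), CAG (41–43), TAA (44–46).
The first in-frame stop codon is TAA.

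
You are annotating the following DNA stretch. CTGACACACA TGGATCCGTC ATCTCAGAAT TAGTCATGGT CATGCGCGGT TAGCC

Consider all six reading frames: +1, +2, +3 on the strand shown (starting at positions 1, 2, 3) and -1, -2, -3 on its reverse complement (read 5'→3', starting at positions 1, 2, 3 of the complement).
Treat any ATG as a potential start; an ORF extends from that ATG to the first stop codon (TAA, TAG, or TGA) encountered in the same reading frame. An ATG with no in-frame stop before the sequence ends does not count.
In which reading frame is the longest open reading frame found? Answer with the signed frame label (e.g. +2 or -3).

Reverse complement (5'→3'): GGCTAACCGCGCATGACCATGACTAATTCTGAGATGACGGATCCATGTGTGTCAG
Frame +1: CTG ACA CAC ATG GAT CCG TCA TCT CAG AAT TAG TCA TGG TCA TGC GCG GTT AGC — ATG at 10, stop TAG at 31 → 24 nt.
Frame +2: TGA CAC ACA TGG ATC CGT CAT CTC AGA ATT AGT CAT GGT CAT GCG CGG TTA GCC — no ATG→stop ORF.
Frame +3: GAC ACA CAT GGA TCC GTC ATC TCA GAA TTA GTC ATG GTC ATG CGC GGT TAG — ATG at 36, stop TAG at 51 → 18 nt; ATG at 42, stop TAG at 51 → 12 nt.
Frame -1: GGC TAA CCG CGC ATG ACC ATG ACT AAT TCT GAG ATG ACG GAT CCA TGT GTG TCA — no ATG→stop ORF.
Frame -2: GCT AAC CGC GCA TGA CCA TGA CTA ATT CTG AGA TGA CGG ATC CAT GTG TGT CAG — no ATG→stop ORF.
Frame -3: CTA ACC GCG CAT GAC CAT GAC TAA TTC TGA GAT GAC GGA TCC ATG TGT GTC — no ATG→stop ORF.
Longest ORF is 24 nt in frame +1 (positions 10–33).

+1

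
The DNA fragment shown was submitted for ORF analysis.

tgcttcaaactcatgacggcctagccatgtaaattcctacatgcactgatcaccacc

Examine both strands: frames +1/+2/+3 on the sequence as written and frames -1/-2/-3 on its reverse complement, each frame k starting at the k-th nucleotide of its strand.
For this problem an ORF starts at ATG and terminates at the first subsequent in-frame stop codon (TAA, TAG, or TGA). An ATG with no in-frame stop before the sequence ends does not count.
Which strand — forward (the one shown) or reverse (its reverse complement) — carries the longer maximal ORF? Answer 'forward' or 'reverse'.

reverse

Reverse complement (5'→3'): GGTGGTGATCAGTGCATGTAGGAATTTACATGGCTAGGCCGTCATGAGTTTGAAGCA
Frame +1: TGC TTC AAA CTC ATG ACG GCC TAG CCA TGT AAA TTC CTA CAT GCA CTG ATC ACC ACC — ATG at 13, stop TAG at 22 → 12 nt.
Frame +2: GCT TCA AAC TCA TGA CGG CCT AGC CAT GTA AAT TCC TAC ATG CAC TGA TCA CCA — ATG at 41, stop TGA at 47 → 9 nt.
Frame +3: CTT CAA ACT CAT GAC GGC CTA GCC ATG TAA ATT CCT ACA TGC ACT GAT CAC CAC — ATG at 27, stop TAA at 30 → 6 nt.
Frame -1: GGT GGT GAT CAG TGC ATG TAG GAA TTT ACA TGG CTA GGC CGT CAT GAG TTT GAA GCA — ATG at 16, stop TAG at 19 → 6 nt.
Frame -2: GTG GTG ATC AGT GCA TGT AGG AAT TTA CAT GGC TAG GCC GTC ATG AGT TTG AAG — no ATG→stop ORF.
Frame -3: TGG TGA TCA GTG CAT GTA GGA ATT TAC ATG GCT AGG CCG TCA TGA GTT TGA AGC — ATG at 30, stop TGA at 45 → 18 nt.
Forward-strand max 12 nt; reverse-strand max 18 nt. The reverse strand has the longer ORF.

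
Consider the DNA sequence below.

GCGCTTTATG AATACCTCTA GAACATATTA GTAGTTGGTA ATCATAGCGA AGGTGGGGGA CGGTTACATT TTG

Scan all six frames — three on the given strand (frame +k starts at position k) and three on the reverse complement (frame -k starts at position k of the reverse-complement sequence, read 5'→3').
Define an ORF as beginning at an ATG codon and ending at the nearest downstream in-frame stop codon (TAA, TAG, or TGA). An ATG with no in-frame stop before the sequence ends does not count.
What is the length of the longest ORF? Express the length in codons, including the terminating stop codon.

8

Reverse complement (5'→3'): CAAAATGTAACCGTCCCCCACCTTCGCTATGATTACCAACTACTAATATGTTCTAGAGGTATTCATAAAGCGC
Frame +1: GCG CTT TAT GAA TAC CTC TAG AAC ATA TTA GTA GTT GGT AAT CAT AGC GAA GGT GGG GGA CGG TTA CAT TTT — no ATG→stop ORF.
Frame +2: CGC TTT ATG AAT ACC TCT AGA ACA TAT TAG TAG TTG GTA ATC ATA GCG AAG GTG GGG GAC GGT TAC ATT TTG — ATG at 8, stop TAG at 29 → 24 nt.
Frame +3: GCT TTA TGA ATA CCT CTA GAA CAT ATT AGT AGT TGG TAA TCA TAG CGA AGG TGG GGG ACG GTT ACA TTT — no ATG→stop ORF.
Frame -1: CAA AAT GTA ACC GTC CCC CAC CTT CGC TAT GAT TAC CAA CTA CTA ATA TGT TCT AGA GGT ATT CAT AAA GCG — no ATG→stop ORF.
Frame -2: AAA ATG TAA CCG TCC CCC ACC TTC GCT ATG ATT ACC AAC TAC TAA TAT GTT CTA GAG GTA TTC ATA AAG CGC — ATG at 5, stop TAA at 8 → 6 nt; ATG at 29, stop TAA at 44 → 18 nt.
Frame -3: AAA TGT AAC CGT CCC CCA CCT TCG CTA TGA TTA CCA ACT ACT AAT ATG TTC TAG AGG TAT TCA TAA AGC — ATG at 48, stop TAG at 54 → 9 nt.
Longest: frame +2, positions 8–31, 24 nt = 8 codons = 7 aa. → 8 codons.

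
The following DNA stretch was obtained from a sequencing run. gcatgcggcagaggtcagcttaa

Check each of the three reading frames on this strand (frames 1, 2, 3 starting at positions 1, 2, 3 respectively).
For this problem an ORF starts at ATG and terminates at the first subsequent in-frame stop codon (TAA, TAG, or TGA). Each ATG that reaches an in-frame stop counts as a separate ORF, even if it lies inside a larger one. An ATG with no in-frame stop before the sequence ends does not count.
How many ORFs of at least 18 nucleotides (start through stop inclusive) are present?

1

Frame 1: GCA TGC GGC AGA GGT CAG CTT — no ATG→stop ORF.
Frame 2: CAT GCG GCA GAG GTC AGC TTA — no ATG→stop ORF.
Frame 3: ATG CGG CAG AGG TCA GCT TAA — ATG at 3, stop TAA at 21 → 21 nt.
ORFs ≥ 18 nucleotides: frame 3 3–23 (21 nucleotides). Count = 1.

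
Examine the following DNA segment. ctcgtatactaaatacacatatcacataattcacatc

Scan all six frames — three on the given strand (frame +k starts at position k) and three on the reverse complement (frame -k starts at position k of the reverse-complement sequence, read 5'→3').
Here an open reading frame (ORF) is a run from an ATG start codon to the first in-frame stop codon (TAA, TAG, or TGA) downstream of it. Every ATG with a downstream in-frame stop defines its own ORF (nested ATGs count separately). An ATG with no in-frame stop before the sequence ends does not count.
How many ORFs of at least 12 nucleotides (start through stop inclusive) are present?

Reverse complement (5'→3'): GATGTGAATTATGTGATATGTGTATTTAGTATACGAG
Frame +1: CTC GTA TAC TAA ATA CAC ATA TCA CAT AAT TCA CAT — no ATG→stop ORF.
Frame +2: TCG TAT ACT AAA TAC ACA TAT CAC ATA ATT CAC ATC — no ATG→stop ORF.
Frame +3: CGT ATA CTA AAT ACA CAT ATC ACA TAA TTC ACA — no ATG→stop ORF.
Frame -1: GAT GTG AAT TAT GTG ATA TGT GTA TTT AGT ATA CGA — no ATG→stop ORF.
Frame -2: ATG TGA ATT ATG TGA TAT GTG TAT TTA GTA TAC GAG — ATG at 2, stop TGA at 5 → 6 nt; ATG at 11, stop TGA at 14 → 6 nt.
Frame -3: TGT GAA TTA TGT GAT ATG TGT ATT TAG TAT ACG — ATG at 18, stop TAG at 27 → 12 nt.
ORFs ≥ 12 nucleotides: frame -3 18–29 (12 nucleotides). Count = 1.

1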